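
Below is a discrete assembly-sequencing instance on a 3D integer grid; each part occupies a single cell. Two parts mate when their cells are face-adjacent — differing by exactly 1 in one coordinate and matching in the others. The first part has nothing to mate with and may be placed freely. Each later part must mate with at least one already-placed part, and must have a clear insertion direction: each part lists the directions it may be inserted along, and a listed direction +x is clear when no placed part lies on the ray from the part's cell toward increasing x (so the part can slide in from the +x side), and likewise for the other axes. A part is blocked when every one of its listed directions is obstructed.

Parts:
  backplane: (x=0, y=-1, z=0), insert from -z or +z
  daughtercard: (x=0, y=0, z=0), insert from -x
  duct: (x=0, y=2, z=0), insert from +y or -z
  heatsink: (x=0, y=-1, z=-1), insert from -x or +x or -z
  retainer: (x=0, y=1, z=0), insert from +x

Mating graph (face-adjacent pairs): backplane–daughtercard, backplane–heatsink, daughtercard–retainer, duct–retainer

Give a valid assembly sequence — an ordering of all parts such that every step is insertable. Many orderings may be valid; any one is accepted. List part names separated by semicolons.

retainer; duct; daughtercard; backplane; heatsink

1. retainer@(0, 1, 0) [+x clear] — {retainer}
2. duct@(0, 2, 0) [+y clear] — {duct, retainer}
3. daughtercard@(0, 0, 0) [-x clear] — {daughtercard, duct, retainer}
4. backplane@(0, -1, 0) [-z clear] — {backplane, daughtercard, duct, retainer}
5. heatsink@(0, -1, -1) [-x clear] — {backplane, daughtercard, duct, heatsink, retainer}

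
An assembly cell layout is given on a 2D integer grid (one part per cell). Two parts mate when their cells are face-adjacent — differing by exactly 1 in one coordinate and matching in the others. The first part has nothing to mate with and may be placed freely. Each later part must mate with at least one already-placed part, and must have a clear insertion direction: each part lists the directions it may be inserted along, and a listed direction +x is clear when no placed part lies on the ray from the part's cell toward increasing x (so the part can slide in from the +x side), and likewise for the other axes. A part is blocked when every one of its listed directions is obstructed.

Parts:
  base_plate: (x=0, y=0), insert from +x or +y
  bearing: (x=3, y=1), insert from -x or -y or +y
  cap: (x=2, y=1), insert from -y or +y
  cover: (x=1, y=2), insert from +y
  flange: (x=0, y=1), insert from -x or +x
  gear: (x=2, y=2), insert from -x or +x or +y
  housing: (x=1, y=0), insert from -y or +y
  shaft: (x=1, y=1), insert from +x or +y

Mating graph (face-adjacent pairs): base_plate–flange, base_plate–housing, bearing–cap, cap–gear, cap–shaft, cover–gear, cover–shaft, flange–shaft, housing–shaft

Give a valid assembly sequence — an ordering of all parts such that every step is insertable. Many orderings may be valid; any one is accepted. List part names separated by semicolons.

housing; shaft; cover; base_plate; flange; gear; cap; bearing

1. housing@(1, 0) [-y clear] — {housing}
2. shaft@(1, 1) [+x clear] — {housing, shaft}
3. cover@(1, 2) [+y clear] — {cover, housing, shaft}
4. base_plate@(0, 0) [+y clear] — {base_plate, cover, housing, shaft}
5. flange@(0, 1) [-x clear] — {base_plate, cover, flange, housing, shaft}
6. gear@(2, 2) [+x clear] — {base_plate, cover, flange, gear, housing, shaft}
7. cap@(2, 1) [-y clear] — {base_plate, cap, cover, flange, gear, housing, shaft}
8. bearing@(3, 1) [-y clear] — {base_plate, bearing, cap, cover, flange, gear, housing, shaft}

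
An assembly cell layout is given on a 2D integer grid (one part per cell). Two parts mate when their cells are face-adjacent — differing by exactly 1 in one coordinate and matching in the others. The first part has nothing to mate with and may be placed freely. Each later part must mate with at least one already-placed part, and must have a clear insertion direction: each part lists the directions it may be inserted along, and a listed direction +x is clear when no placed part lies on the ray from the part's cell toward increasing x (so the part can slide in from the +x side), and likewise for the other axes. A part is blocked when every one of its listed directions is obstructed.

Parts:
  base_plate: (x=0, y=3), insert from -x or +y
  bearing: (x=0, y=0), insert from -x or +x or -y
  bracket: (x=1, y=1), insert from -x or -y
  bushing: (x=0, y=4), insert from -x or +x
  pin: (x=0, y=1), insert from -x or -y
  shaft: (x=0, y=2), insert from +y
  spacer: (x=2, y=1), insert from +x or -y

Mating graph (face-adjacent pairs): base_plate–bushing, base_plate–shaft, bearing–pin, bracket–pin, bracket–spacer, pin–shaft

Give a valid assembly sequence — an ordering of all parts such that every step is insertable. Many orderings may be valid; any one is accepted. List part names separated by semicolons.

pin; shaft; bracket; base_plate; bushing; bearing; spacer

1. pin@(0, 1) [-x clear] — {pin}
2. shaft@(0, 2) [+y clear] — {pin, shaft}
3. bracket@(1, 1) [-y clear] — {bracket, pin, shaft}
4. base_plate@(0, 3) [-x clear] — {base_plate, bracket, pin, shaft}
5. bushing@(0, 4) [-x clear] — {base_plate, bracket, bushing, pin, shaft}
6. bearing@(0, 0) [-x clear] — {base_plate, bearing, bracket, bushing, pin, shaft}
7. spacer@(2, 1) [+x clear] — {base_plate, bearing, bracket, bushing, pin, shaft, spacer}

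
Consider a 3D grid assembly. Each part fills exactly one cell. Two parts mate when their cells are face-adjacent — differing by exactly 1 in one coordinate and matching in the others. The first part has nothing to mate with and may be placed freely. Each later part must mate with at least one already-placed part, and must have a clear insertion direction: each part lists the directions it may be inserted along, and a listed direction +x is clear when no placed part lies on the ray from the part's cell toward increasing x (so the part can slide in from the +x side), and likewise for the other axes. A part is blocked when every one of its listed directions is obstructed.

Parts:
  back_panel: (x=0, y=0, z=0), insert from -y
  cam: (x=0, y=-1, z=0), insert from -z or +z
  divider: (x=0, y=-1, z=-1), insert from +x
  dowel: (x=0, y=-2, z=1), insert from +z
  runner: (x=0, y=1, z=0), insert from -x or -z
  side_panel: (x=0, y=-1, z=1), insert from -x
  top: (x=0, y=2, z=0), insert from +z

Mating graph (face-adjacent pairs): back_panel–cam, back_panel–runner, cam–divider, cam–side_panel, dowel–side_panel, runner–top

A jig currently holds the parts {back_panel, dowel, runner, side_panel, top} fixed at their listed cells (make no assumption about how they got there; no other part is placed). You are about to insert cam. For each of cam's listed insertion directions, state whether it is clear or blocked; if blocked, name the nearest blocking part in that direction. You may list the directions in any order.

-z: ray from cam(0, -1, 0) has no placed part ⇒ clear
+z: nearest on ray is side_panel@(0, -1, 1) ⇒ blocked

+z: blocked by side_panel; -z: clear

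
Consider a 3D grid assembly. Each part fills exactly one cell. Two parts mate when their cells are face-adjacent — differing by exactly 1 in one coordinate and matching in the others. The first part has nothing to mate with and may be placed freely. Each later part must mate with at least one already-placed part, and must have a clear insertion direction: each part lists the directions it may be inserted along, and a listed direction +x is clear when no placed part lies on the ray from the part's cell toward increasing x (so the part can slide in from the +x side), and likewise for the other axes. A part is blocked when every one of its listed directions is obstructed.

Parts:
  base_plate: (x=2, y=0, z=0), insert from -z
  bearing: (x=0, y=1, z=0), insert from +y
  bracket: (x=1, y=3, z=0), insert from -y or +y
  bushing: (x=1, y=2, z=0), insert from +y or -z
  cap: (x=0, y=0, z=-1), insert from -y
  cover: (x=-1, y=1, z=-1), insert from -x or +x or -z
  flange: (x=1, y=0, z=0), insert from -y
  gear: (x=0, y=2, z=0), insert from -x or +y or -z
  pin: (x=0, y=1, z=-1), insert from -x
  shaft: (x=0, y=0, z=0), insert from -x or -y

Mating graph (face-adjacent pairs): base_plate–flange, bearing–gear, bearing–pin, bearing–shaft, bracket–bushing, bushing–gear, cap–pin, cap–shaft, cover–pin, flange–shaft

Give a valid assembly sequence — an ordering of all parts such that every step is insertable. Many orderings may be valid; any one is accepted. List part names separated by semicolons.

1. shaft@(0, 0, 0) [-x clear] — {shaft}
2. cap@(0, 0, -1) [-y clear] — {cap, shaft}
3. pin@(0, 1, -1) [-x clear] — {cap, pin, shaft}
4. cover@(-1, 1, -1) [-x clear] — {cap, cover, pin, shaft}
5. bearing@(0, 1, 0) [+y clear] — {bearing, cap, cover, pin, shaft}
6. gear@(0, 2, 0) [-x clear] — {bearing, cap, cover, gear, pin, shaft}
7. bushing@(1, 2, 0) [+y clear] — {bearing, bushing, cap, cover, gear, pin, shaft}
8. bracket@(1, 3, 0) [+y clear] — {bearing, bracket, bushing, cap, cover, gear, pin, shaft}
9. flange@(1, 0, 0) [-y clear] — {bearing, bracket, bushing, cap, cover, flange, gear, pin, shaft}
10. base_plate@(2, 0, 0) [-z clear] — {base_plate, bearing, bracket, bushing, cap, cover, flange, gear, pin, shaft}

shaft; cap; pin; cover; bearing; gear; bushing; bracket; flange; base_plate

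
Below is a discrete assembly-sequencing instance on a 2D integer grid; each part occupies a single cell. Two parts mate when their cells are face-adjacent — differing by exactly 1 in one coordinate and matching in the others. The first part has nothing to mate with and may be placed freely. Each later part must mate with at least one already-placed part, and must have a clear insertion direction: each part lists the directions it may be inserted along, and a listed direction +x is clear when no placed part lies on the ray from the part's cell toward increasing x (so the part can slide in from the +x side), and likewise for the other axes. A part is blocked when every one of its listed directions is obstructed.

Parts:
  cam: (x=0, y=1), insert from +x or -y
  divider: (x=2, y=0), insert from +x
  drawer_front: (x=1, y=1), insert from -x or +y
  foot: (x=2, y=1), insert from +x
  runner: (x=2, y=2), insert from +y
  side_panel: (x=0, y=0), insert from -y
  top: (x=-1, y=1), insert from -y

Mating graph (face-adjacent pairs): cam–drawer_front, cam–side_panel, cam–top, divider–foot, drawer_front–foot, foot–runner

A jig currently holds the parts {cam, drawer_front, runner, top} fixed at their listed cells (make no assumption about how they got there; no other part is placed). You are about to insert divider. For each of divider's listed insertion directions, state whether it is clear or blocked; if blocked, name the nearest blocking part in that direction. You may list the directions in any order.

+x: clear

+x: ray from divider(2, 0) has no placed part ⇒ clear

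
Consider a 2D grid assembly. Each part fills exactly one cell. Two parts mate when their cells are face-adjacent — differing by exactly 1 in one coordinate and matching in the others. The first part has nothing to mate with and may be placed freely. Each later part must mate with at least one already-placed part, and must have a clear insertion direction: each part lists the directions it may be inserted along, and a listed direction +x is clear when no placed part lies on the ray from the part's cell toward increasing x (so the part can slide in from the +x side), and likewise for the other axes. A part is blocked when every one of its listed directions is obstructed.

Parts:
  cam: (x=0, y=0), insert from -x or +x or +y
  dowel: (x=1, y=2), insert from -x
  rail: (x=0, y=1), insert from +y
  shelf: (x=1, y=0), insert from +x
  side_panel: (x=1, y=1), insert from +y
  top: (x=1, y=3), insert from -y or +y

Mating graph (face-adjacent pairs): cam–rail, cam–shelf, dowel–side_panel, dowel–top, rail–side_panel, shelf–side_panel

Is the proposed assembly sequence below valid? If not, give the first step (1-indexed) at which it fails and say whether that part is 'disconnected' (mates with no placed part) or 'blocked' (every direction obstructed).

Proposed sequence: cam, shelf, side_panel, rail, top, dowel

Invalid at step 5 (disconnected)

1. cam@(0, 0) [-x clear] — {cam}
2. shelf@(1, 0) [+x clear] — {cam, shelf}
3. side_panel@(1, 1) [+y clear] — {cam, shelf, side_panel}
4. rail@(0, 1) [+y clear] — {cam, rail, shelf, side_panel}
5. top@(1, 3) — no placed neighbour ⇒ disconnected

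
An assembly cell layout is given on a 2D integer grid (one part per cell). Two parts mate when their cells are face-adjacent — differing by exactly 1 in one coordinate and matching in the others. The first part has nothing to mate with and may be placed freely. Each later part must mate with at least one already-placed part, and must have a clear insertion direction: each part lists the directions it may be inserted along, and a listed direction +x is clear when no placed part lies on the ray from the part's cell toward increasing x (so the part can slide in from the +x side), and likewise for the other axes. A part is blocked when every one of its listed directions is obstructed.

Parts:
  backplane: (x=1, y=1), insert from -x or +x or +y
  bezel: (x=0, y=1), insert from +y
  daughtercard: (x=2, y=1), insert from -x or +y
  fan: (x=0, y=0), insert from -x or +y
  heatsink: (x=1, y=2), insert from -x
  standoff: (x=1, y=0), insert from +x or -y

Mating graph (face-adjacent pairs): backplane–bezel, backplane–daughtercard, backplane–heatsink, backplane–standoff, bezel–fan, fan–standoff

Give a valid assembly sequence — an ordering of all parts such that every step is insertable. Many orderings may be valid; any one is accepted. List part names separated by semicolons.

1. standoff@(1, 0) [+x clear] — {standoff}
2. fan@(0, 0) [-x clear] — {fan, standoff}
3. bezel@(0, 1) [+y clear] — {bezel, fan, standoff}
4. backplane@(1, 1) [+x clear] — {backplane, bezel, fan, standoff}
5. daughtercard@(2, 1) [+y clear] — {backplane, bezel, daughtercard, fan, standoff}
6. heatsink@(1, 2) [-x clear] — {backplane, bezel, daughtercard, fan, heatsink, standoff}

standoff; fan; bezel; backplane; daughtercard; heatsink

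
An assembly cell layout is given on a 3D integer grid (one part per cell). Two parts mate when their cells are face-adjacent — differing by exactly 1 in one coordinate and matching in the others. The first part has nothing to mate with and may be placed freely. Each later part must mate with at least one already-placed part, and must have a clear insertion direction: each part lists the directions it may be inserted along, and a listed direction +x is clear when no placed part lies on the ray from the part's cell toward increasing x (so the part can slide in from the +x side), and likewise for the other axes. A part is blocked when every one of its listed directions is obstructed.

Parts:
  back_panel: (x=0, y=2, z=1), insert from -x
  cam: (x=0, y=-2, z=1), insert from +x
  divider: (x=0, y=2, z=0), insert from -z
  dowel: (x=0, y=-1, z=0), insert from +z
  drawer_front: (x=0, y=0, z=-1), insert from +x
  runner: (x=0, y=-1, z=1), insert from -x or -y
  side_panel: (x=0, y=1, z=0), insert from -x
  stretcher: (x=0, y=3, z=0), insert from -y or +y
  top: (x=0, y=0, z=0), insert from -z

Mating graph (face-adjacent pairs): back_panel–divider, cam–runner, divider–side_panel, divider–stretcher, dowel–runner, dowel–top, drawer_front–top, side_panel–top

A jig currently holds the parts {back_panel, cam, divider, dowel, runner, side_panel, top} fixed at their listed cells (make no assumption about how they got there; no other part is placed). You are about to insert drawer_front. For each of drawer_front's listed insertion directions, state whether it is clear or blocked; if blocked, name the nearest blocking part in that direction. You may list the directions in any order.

+x: clear

+x: ray from drawer_front(0, 0, -1) has no placed part ⇒ clear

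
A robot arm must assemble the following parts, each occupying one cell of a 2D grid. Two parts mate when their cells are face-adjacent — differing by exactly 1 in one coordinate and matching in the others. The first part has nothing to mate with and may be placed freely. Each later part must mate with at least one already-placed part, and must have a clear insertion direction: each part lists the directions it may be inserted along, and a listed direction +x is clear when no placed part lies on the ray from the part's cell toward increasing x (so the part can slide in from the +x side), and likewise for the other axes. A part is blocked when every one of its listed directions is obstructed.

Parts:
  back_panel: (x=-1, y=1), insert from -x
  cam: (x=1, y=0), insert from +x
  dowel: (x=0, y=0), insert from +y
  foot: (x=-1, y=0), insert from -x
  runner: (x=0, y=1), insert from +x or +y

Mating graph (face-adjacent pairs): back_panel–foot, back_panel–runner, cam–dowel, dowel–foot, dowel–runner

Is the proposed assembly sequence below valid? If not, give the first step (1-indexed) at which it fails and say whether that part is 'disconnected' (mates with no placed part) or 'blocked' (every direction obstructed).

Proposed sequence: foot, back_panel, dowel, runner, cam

1. foot@(-1, 0) [-x clear] — {foot}
2. back_panel@(-1, 1) [-x clear] — {back_panel, foot}
3. dowel@(0, 0) [+y clear] — {back_panel, dowel, foot}
4. runner@(0, 1) [+x clear] — {back_panel, dowel, foot, runner}
5. cam@(1, 0) [+x clear] — {back_panel, cam, dowel, foot, runner}

Valid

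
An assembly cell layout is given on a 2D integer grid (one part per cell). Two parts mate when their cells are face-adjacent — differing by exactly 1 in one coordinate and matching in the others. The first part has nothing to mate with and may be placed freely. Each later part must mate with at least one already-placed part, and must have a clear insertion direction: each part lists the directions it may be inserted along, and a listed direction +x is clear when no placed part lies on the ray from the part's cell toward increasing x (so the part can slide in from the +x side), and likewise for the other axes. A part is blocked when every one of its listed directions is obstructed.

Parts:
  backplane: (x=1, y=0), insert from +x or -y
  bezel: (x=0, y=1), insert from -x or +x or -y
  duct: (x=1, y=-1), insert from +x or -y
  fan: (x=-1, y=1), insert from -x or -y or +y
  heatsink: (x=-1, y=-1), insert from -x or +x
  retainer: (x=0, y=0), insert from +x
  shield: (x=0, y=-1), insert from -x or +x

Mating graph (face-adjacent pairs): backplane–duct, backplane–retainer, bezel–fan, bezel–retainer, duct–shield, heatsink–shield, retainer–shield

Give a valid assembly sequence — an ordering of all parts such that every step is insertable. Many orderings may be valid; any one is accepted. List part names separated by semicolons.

heatsink; shield; duct; retainer; bezel; backplane; fan

1. heatsink@(-1, -1) [-x clear] — {heatsink}
2. shield@(0, -1) [+x clear] — {heatsink, shield}
3. duct@(1, -1) [+x clear] — {duct, heatsink, shield}
4. retainer@(0, 0) [+x clear] — {duct, heatsink, retainer, shield}
5. bezel@(0, 1) [-x clear] — {bezel, duct, heatsink, retainer, shield}
6. backplane@(1, 0) [+x clear] — {backplane, bezel, duct, heatsink, retainer, shield}
7. fan@(-1, 1) [-x clear] — {backplane, bezel, duct, fan, heatsink, retainer, shield}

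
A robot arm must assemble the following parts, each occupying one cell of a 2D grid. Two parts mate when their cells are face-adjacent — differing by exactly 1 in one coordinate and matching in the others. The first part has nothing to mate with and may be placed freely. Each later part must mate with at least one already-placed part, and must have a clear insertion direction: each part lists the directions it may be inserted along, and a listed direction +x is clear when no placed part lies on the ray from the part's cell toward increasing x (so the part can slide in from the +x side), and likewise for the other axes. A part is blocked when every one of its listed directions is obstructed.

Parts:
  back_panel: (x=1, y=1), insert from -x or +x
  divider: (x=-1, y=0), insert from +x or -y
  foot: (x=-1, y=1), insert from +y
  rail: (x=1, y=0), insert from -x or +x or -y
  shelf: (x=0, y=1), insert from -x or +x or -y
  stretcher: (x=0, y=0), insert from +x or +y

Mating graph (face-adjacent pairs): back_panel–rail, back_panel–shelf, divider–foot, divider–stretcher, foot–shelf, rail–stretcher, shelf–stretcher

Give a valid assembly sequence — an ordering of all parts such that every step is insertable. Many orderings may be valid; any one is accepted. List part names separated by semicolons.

back_panel; rail; stretcher; shelf; foot; divider

1. back_panel@(1, 1) [-x clear] — {back_panel}
2. rail@(1, 0) [-x clear] — {back_panel, rail}
3. stretcher@(0, 0) [+y clear] — {back_panel, rail, stretcher}
4. shelf@(0, 1) [-x clear] — {back_panel, rail, shelf, stretcher}
5. foot@(-1, 1) [+y clear] — {back_panel, foot, rail, shelf, stretcher}
6. divider@(-1, 0) [-y clear] — {back_panel, divider, foot, rail, shelf, stretcher}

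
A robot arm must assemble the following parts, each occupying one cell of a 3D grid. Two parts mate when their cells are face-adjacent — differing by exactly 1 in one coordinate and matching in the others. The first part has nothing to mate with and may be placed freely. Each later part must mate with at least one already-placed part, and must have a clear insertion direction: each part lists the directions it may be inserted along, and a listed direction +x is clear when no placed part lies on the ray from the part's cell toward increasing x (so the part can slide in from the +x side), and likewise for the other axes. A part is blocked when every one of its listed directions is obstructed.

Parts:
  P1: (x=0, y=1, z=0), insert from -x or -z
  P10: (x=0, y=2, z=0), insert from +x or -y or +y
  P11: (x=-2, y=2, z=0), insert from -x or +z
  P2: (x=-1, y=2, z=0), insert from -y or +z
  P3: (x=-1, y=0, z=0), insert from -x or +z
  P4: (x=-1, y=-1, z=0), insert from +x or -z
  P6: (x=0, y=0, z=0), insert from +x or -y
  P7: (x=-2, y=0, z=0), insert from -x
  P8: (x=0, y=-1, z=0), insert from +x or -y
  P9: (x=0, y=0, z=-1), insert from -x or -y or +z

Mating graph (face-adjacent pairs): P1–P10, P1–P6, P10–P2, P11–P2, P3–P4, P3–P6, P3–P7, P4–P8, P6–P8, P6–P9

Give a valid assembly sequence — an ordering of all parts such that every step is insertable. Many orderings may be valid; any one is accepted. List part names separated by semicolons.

P10; P2; P1; P6; P11; P3; P7; P4; P9; P8

1. P10@(0, 2, 0) [+x clear] — {P10}
2. P2@(-1, 2, 0) [-y clear] — {P10, P2}
3. P1@(0, 1, 0) [-x clear] — {P1, P10, P2}
4. P6@(0, 0, 0) [+x clear] — {P1, P10, P2, P6}
5. P11@(-2, 2, 0) [-x clear] — {P1, P10, P11, P2, P6}
6. P3@(-1, 0, 0) [-x clear] — {P1, P10, P11, P2, P3, P6}
7. P7@(-2, 0, 0) [-x clear] — {P1, P10, P11, P2, P3, P6, P7}
8. P4@(-1, -1, 0) [+x clear] — {P1, P10, P11, P2, P3, P4, P6, P7}
9. P9@(0, 0, -1) [-x clear] — {P1, P10, P11, P2, P3, P4, P6, P7, P9}
10. P8@(0, -1, 0) [+x clear] — {P1, P10, P11, P2, P3, P4, P6, P7, P8, P9}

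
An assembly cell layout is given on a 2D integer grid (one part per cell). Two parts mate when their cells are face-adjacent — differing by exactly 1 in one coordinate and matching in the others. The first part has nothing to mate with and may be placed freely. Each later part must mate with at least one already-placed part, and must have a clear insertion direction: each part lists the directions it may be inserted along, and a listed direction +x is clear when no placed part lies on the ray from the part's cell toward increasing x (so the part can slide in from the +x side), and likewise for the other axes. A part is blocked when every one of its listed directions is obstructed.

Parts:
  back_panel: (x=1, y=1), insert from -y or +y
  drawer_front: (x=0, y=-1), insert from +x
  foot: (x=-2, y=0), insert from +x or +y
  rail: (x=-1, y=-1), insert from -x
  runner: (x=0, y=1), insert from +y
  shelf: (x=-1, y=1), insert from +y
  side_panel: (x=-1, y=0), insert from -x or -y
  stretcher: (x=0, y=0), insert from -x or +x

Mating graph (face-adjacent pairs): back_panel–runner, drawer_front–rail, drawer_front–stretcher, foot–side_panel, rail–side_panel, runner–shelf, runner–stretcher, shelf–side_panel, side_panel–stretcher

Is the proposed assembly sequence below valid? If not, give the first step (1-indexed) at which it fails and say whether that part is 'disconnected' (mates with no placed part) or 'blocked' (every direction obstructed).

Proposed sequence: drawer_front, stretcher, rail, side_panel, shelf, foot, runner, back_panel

1. drawer_front@(0, -1) [+x clear] — {drawer_front}
2. stretcher@(0, 0) [-x clear] — {drawer_front, stretcher}
3. rail@(-1, -1) [-x clear] — {drawer_front, rail, stretcher}
4. side_panel@(-1, 0) [-x clear] — {drawer_front, rail, side_panel, stretcher}
5. shelf@(-1, 1) [+y clear] — {drawer_front, rail, shelf, side_panel, stretcher}
6. foot@(-2, 0) [+y clear] — {drawer_front, foot, rail, shelf, side_panel, stretcher}
7. runner@(0, 1) [+y clear] — {drawer_front, foot, rail, runner, shelf, side_panel, stretcher}
8. back_panel@(1, 1) [-y clear] — {back_panel, drawer_front, foot, rail, runner, shelf, side_panel, stretcher}

Valid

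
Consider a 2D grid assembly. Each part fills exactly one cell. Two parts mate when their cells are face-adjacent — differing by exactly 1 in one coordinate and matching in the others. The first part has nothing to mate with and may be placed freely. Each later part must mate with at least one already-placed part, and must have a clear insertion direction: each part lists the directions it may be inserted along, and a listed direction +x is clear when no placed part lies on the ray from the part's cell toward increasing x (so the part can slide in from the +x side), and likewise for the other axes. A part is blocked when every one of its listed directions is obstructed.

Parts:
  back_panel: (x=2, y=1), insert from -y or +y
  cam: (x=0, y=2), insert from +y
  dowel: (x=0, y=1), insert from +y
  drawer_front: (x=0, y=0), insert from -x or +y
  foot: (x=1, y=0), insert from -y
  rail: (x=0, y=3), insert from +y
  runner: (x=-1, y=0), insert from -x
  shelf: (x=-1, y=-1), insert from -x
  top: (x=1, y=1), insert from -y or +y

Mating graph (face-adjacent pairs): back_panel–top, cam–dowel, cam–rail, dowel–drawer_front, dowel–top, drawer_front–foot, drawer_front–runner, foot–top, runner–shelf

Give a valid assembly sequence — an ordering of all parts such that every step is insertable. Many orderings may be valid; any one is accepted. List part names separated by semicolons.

drawer_front; dowel; cam; top; runner; foot; rail; shelf; back_panel

1. drawer_front@(0, 0) [-x clear] — {drawer_front}
2. dowel@(0, 1) [+y clear] — {dowel, drawer_front}
3. cam@(0, 2) [+y clear] — {cam, dowel, drawer_front}
4. top@(1, 1) [-y clear] — {cam, dowel, drawer_front, top}
5. runner@(-1, 0) [-x clear] — {cam, dowel, drawer_front, runner, top}
6. foot@(1, 0) [-y clear] — {cam, dowel, drawer_front, foot, runner, top}
7. rail@(0, 3) [+y clear] — {cam, dowel, drawer_front, foot, rail, runner, top}
8. shelf@(-1, -1) [-x clear] — {cam, dowel, drawer_front, foot, rail, runner, shelf, top}
9. back_panel@(2, 1) [-y clear] — {back_panel, cam, dowel, drawer_front, foot, rail, runner, shelf, top}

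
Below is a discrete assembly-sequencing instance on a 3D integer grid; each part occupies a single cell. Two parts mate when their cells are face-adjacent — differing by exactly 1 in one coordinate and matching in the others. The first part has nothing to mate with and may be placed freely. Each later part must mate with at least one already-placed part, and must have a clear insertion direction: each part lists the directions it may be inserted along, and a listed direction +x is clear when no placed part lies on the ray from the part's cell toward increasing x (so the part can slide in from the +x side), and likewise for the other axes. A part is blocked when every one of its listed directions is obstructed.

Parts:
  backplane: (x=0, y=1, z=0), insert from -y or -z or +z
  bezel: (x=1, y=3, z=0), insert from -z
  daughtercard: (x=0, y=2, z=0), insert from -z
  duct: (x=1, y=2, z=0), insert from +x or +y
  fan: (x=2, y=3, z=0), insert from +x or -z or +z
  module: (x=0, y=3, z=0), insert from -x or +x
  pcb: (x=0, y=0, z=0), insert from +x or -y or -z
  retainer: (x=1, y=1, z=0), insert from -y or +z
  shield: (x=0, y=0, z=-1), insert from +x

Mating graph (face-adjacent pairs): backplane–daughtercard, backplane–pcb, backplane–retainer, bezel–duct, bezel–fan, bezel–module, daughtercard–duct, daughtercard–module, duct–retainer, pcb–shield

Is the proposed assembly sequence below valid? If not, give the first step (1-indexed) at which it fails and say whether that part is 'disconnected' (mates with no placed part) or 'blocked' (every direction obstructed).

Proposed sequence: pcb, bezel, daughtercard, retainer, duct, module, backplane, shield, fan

1. pcb@(0, 0, 0) [+x clear] — {pcb}
2. bezel@(1, 3, 0) — no placed neighbour ⇒ disconnected

Invalid at step 2 (disconnected)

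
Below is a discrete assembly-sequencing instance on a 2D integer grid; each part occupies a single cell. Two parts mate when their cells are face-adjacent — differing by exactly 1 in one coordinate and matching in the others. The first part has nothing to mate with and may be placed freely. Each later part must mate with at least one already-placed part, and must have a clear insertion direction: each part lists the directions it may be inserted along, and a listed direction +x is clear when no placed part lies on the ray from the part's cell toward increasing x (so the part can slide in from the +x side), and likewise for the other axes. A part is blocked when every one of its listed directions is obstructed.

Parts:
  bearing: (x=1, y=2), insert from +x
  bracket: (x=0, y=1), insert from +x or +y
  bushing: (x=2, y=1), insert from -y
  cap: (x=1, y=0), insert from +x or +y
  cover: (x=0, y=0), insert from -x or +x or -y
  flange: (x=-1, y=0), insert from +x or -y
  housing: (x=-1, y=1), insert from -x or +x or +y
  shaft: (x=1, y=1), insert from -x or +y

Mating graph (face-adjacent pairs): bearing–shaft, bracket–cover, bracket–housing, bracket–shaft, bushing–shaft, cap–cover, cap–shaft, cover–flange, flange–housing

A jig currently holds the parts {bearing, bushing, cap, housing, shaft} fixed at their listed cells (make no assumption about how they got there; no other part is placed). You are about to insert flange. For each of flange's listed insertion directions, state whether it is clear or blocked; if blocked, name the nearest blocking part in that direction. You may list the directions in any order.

+x: nearest on ray is cap@(1, 0) ⇒ blocked
-y: ray from flange(-1, 0) has no placed part ⇒ clear

+x: blocked by cap; -y: clear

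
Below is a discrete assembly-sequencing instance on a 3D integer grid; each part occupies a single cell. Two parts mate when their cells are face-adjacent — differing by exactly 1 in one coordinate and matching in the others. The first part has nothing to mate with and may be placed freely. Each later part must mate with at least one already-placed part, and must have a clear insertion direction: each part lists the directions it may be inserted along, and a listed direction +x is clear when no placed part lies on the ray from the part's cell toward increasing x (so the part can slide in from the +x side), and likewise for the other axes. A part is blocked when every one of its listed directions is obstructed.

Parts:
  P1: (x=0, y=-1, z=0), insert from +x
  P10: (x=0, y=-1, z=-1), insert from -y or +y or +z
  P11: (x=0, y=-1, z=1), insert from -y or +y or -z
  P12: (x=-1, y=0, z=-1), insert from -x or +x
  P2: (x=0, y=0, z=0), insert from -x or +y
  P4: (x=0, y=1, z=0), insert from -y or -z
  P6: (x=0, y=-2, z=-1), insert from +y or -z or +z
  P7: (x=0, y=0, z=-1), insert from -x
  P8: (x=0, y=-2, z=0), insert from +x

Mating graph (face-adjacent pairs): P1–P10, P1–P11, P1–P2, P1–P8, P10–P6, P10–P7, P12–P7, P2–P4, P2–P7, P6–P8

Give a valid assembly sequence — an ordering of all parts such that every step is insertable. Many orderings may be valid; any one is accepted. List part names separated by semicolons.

P10; P1; P8; P2; P4; P6; P11; P7; P12

1. P10@(0, -1, -1) [-y clear] — {P10}
2. P1@(0, -1, 0) [+x clear] — {P1, P10}
3. P8@(0, -2, 0) [+x clear] — {P1, P10, P8}
4. P2@(0, 0, 0) [-x clear] — {P1, P10, P2, P8}
5. P4@(0, 1, 0) [-z clear] — {P1, P10, P2, P4, P8}
6. P6@(0, -2, -1) [-z clear] — {P1, P10, P2, P4, P6, P8}
7. P11@(0, -1, 1) [-y clear] — {P1, P10, P11, P2, P4, P6, P8}
8. P7@(0, 0, -1) [-x clear] — {P1, P10, P11, P2, P4, P6, P7, P8}
9. P12@(-1, 0, -1) [-x clear] — {P1, P10, P11, P12, P2, P4, P6, P7, P8}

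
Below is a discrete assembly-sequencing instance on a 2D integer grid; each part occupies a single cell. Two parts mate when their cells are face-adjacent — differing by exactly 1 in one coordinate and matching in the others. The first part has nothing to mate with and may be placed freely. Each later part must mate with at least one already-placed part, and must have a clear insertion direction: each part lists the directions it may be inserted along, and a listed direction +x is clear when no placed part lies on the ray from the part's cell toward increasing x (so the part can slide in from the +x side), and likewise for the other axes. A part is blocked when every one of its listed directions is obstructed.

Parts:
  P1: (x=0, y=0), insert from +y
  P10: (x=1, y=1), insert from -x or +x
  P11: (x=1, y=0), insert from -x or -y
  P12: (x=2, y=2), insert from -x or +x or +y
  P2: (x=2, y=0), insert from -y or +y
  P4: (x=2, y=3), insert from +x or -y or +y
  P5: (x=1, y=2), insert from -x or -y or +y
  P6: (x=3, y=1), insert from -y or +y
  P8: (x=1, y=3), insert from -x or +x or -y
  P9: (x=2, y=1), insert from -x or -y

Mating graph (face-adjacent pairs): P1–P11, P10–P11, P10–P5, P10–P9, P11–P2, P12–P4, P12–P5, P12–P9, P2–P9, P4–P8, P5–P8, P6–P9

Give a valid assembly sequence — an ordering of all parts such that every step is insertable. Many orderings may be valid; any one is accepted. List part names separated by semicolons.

P2; P9; P6; P12; P5; P8; P10; P11; P1; P4

1. P2@(2, 0) [-y clear] — {P2}
2. P9@(2, 1) [-x clear] — {P2, P9}
3. P6@(3, 1) [-y clear] — {P2, P6, P9}
4. P12@(2, 2) [-x clear] — {P12, P2, P6, P9}
5. P5@(1, 2) [-x clear] — {P12, P2, P5, P6, P9}
6. P8@(1, 3) [-x clear] — {P12, P2, P5, P6, P8, P9}
7. P10@(1, 1) [-x clear] — {P10, P12, P2, P5, P6, P8, P9}
8. P11@(1, 0) [-x clear] — {P10, P11, P12, P2, P5, P6, P8, P9}
9. P1@(0, 0) [+y clear] — {P1, P10, P11, P12, P2, P5, P6, P8, P9}
10. P4@(2, 3) [+x clear] — {P1, P10, P11, P12, P2, P4, P5, P6, P8, P9}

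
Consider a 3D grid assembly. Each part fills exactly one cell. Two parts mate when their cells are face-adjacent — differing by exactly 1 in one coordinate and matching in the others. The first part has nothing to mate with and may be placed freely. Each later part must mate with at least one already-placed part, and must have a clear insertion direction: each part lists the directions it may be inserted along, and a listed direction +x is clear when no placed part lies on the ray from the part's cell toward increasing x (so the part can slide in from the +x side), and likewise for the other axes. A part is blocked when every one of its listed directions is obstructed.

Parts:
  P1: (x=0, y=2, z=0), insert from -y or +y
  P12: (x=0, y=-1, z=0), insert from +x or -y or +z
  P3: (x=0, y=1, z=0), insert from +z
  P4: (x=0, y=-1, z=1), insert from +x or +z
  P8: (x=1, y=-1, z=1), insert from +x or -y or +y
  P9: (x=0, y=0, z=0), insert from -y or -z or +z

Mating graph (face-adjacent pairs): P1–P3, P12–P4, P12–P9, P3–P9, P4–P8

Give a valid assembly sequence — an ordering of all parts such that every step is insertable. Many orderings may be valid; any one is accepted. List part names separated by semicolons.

1. P3@(0, 1, 0) [+z clear] — {P3}
2. P1@(0, 2, 0) [+y clear] — {P1, P3}
3. P9@(0, 0, 0) [-y clear] — {P1, P3, P9}
4. P12@(0, -1, 0) [+x clear] — {P1, P12, P3, P9}
5. P4@(0, -1, 1) [+x clear] — {P1, P12, P3, P4, P9}
6. P8@(1, -1, 1) [+x clear] — {P1, P12, P3, P4, P8, P9}

P3; P1; P9; P12; P4; P8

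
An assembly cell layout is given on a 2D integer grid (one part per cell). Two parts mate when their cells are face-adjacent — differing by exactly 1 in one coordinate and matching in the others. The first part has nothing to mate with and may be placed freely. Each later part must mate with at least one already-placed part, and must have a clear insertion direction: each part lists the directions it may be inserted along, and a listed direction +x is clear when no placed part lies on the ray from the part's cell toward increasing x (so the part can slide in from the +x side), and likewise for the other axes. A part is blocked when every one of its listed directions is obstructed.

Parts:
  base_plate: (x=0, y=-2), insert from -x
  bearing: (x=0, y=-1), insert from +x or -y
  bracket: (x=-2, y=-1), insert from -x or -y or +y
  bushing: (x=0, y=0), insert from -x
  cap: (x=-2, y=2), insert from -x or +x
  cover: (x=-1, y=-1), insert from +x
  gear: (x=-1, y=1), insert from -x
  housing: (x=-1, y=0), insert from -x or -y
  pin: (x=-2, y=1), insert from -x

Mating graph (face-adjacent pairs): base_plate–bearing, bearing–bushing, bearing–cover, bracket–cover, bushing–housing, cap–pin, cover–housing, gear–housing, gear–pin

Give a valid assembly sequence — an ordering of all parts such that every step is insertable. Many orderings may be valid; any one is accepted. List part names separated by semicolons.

cover; bracket; bearing; bushing; housing; base_plate; gear; pin; cap

1. cover@(-1, -1) [+x clear] — {cover}
2. bracket@(-2, -1) [-x clear] — {bracket, cover}
3. bearing@(0, -1) [+x clear] — {bearing, bracket, cover}
4. bushing@(0, 0) [-x clear] — {bearing, bracket, bushing, cover}
5. housing@(-1, 0) [-x clear] — {bearing, bracket, bushing, cover, housing}
6. base_plate@(0, -2) [-x clear] — {base_plate, bearing, bracket, bushing, cover, housing}
7. gear@(-1, 1) [-x clear] — {base_plate, bearing, bracket, bushing, cover, gear, housing}
8. pin@(-2, 1) [-x clear] — {base_plate, bearing, bracket, bushing, cover, gear, housing, pin}
9. cap@(-2, 2) [-x clear] — {base_plate, bearing, bracket, bushing, cap, cover, gear, housing, pin}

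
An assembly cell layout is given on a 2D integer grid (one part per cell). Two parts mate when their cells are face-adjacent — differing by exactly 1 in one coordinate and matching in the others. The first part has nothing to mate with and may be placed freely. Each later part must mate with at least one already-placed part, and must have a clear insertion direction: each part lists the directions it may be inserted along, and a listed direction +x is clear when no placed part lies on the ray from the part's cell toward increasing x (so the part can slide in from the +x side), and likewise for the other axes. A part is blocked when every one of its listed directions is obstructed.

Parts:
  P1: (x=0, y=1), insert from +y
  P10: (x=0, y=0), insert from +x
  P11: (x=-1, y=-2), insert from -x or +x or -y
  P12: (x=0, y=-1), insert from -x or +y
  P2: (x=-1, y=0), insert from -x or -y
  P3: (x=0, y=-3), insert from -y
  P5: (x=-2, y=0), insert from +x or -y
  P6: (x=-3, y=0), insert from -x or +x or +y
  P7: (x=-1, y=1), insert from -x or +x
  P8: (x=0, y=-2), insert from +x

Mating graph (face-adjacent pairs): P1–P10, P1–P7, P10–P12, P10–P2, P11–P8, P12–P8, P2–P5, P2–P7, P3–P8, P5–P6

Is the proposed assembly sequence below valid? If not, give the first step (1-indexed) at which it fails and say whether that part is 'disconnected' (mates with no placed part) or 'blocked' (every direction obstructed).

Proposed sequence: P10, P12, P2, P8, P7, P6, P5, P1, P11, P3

1. P10@(0, 0) [+x clear] — {P10}
2. P12@(0, -1) [-x clear] — {P10, P12}
3. P2@(-1, 0) [-x clear] — {P10, P12, P2}
4. P8@(0, -2) [+x clear] — {P10, P12, P2, P8}
5. P7@(-1, 1) [-x clear] — {P10, P12, P2, P7, P8}
6. P6@(-3, 0) — no placed neighbour ⇒ disconnected

Invalid at step 6 (disconnected)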